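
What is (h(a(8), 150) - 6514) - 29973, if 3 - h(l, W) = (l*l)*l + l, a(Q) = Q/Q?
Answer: -36486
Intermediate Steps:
a(Q) = 1
h(l, W) = 3 - l - l**3 (h(l, W) = 3 - ((l*l)*l + l) = 3 - (l**2*l + l) = 3 - (l**3 + l) = 3 - (l + l**3) = 3 + (-l - l**3) = 3 - l - l**3)
(h(a(8), 150) - 6514) - 29973 = ((3 - 1*1 - 1*1**3) - 6514) - 29973 = ((3 - 1 - 1*1) - 6514) - 29973 = ((3 - 1 - 1) - 6514) - 29973 = (1 - 6514) - 29973 = -6513 - 29973 = -36486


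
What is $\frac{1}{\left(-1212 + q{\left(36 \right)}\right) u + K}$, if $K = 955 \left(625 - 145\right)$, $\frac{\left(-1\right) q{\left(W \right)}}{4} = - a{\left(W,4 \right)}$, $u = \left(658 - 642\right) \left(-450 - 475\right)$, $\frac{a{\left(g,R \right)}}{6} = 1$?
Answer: $\frac{1}{18040800} \approx 5.543 \cdot 10^{-8}$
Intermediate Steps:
$a{\left(g,R \right)} = 6$ ($a{\left(g,R \right)} = 6 \cdot 1 = 6$)
$u = -14800$ ($u = 16 \left(-925\right) = -14800$)
$q{\left(W \right)} = 24$ ($q{\left(W \right)} = - 4 \left(\left(-1\right) 6\right) = \left(-4\right) \left(-6\right) = 24$)
$K = 458400$ ($K = 955 \cdot 480 = 458400$)
$\frac{1}{\left(-1212 + q{\left(36 \right)}\right) u + K} = \frac{1}{\left(-1212 + 24\right) \left(-14800\right) + 458400} = \frac{1}{\left(-1188\right) \left(-14800\right) + 458400} = \frac{1}{17582400 + 458400} = \frac{1}{18040800}$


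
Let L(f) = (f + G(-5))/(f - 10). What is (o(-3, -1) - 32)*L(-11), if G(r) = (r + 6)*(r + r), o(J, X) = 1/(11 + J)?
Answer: -255/8 ≈ -31.875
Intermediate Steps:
G(r) = 2*r*(6 + r) (G(r) = (6 + r)*(2*r) = 2*r*(6 + r))
L(f) = 1 (L(f) = (f + 2*(-5)*(6 - 5))/(f - 10) = (f + 2*(-5)*1)/(-10 + f) = (f - 10)/(-10 + f) = (-10 + f)/(-10 + f) = 1)
(o(-3, -1) - 32)*L(-11) = (1/(11 - 3) - 32)*1 = (1/8 - 32)*1 = (⅛ - 32)*1 = -255/8*1 = -255/8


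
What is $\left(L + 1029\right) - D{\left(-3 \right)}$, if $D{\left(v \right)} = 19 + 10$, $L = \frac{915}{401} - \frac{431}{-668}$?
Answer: $\frac{268652051}{267868} \approx 1002.9$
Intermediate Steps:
$L = \frac{784051}{267868}$ ($L = 915 \cdot \frac{1}{401} - - \frac{431}{668} = \frac{915}{401} + \frac{431}{668} = \frac{784051}{267868} \approx 2.927$)
$D{\left(v \right)} = 29$
$\left(L + 1029\right) - D{\left(-3 \right)} = \left(\frac{784051}{267868} + 1029\right) - 29 = \frac{276420223}{267868} - 29 = \frac{268652051}{267868}$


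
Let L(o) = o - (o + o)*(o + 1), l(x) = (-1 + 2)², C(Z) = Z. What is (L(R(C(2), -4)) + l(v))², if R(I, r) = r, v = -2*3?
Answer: 729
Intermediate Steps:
v = -6
l(x) = 1 (l(x) = 1² = 1)
L(o) = o - 2*o*(1 + o)
(L(R(C(2), -4)) + l(v))² = (-1*(-4)*(1 + 2*(-4)) + 1)² = (-1*(-4)*(1 - 8) + 1)² = (-1*(-4)*(-7) + 1)² = (-28 + 1)² = (-27)² = 729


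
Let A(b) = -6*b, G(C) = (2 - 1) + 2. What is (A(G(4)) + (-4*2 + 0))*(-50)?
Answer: 1300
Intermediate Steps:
G(C) = 3 (G(C) = 1 + 2 = 3)
(A(G(4)) + (-4*2 + 0))*(-50) = (-6*3 + (-4*2 + 0))*(-50) = (-18 + (-8 + 0))*(-50) = (-18 - 8)*(-50) = -26*(-50) = 1300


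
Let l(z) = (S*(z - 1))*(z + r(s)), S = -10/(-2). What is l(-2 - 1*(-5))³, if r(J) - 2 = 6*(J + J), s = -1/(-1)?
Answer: 4913000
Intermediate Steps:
S = 5 (S = -10*(-½) = 5)
s = 1 (s = -1*(-1) = 1)
r(J) = 2 + 12*J (r(J) = 2 + 6*(J + J) = 2 + 6*(2*J) = 2 + 12*J)
l(z) = (-5 + 5*z)*(14 + z) (l(z) = (5*(z - 1))*(z + (2 + 12*1)) = (5*(-1 + z))*(z + (2 + 12)) = (-5 + 5*z)*(z + 14) = (-5 + 5*z)*(14 + z))
l(-2 - 1*(-5))³ = (-70 + 5*(-2 - 1*(-5))² + 65*(-2 - 1*(-5)))³ = (-70 + 5*(-2 + 5)² + 65*(-2 + 5))³ = (-70 + 5*3² + 65*3)³ = (-70 + 5*9 + 195)³ = (-70 + 45 + 195)³ = 170³ = 4913000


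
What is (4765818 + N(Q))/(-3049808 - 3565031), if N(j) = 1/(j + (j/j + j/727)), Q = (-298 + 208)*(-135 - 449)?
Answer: -16578290876423/23010262885043 ≈ -0.72047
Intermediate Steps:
Q = 52560 (Q = -90*(-584) = 52560)
N(j) = 1/(1 + 728*j/727) (N(j) = 1/(j + (1 + j*(1/727))) = 1/(j + (1 + j/727)) = 1/(1 + 728*j/727))
(4765818 + N(Q))/(-3049808 - 3565031) = (4765818 + 727/(727 + 728*52560))/(-3049808 - 3565031) = (4765818 + 727/(727 + 38263680))/(-6614839) = (4765818 + 727/38264407)*(-1/6614839) = (182361199640653/38264407)*(-1/6614839) = -16578290876423/23010262885043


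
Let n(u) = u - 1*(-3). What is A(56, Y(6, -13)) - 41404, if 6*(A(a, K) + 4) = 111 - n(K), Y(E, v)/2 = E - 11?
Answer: -124165/3 ≈ -41388.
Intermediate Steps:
n(u) = 3 + u (n(u) = u + 3 = 3 + u)
Y(E, v) = -22 + 2*E (Y(E, v) = 2*(E - 11) = 2*(-11 + E) = -22 + 2*E)
A(a, K) = 14 - K/6 (A(a, K) = -4 + (111 - (3 + K))/6 = -4 + (111 + (-3 - K))/6 = -4 + (108 - K)/6 = -4 + (18 - K/6) = 14 - K/6)
A(56, Y(6, -13)) - 41404 = (14 - (-22 + 2*6)/6) - 41404 = (14 - (-22 + 12)/6) - 41404 = (14 - ⅙*(-10)) - 41404 = (14 + 5/3) - 41404 = 47/3 - 41404 = -124165/3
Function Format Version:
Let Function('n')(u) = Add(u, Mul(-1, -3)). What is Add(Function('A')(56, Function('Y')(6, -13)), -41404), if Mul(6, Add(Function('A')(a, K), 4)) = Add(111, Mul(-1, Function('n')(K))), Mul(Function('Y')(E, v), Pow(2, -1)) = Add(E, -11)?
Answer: Rational(-124165, 3) ≈ -41388.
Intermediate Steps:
Function('n')(u) = Add(3, u) (Function('n')(u) = Add(u, 3) = Add(3, u))
Function('Y')(E, v) = Add(-22, Mul(2, E)) (Function('Y')(E, v) = Mul(2, Add(E, -11)) = Mul(2, Add(-11, E)) = Add(-22, Mul(2, E)))
Function('A')(a, K) = Add(14, Mul(Rational(-1, 6), K)) (Function('A')(a, K) = Add(-4, Mul(Rational(1, 6), Add(111, Mul(-1, Add(3, K))))) = Add(-4, Mul(Rational(1, 6), Add(111, Add(-3, Mul(-1, K))))) = Add(-4, Mul(Rational(1, 6), Add(108, Mul(-1, K)))) = Add(-4, Add(18, Mul(Rational(-1, 6), K))) = Add(14, Mul(Rational(-1, 6), K)))
Add(Function('A')(56, Function('Y')(6, -13)), -41404) = Add(Add(14, Mul(Rational(-1, 6), Add(-22, Mul(2, 6)))), -41404) = Add(Add(14, Mul(Rational(-1, 6), Add(-22, 12))), -41404) = Add(Add(14, Mul(Rational(-1, 6), -10)), -41404) = Add(Add(14, Rational(5, 3)), -41404) = Add(Rational(47, 3), -41404) = Rational(-124165, 3)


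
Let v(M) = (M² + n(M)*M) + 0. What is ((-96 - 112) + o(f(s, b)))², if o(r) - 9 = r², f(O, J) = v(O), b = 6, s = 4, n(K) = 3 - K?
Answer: 3025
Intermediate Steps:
v(M) = M² + M*(3 - M) (v(M) = (M² + (3 - M)*M) + 0 = (M² + M*(3 - M)) + 0 = M² + M*(3 - M))
f(O, J) = 3*O
o(r) = 9 + r²
((-96 - 112) + o(f(s, b)))² = ((-96 - 112) + (9 + (3*4)²))² = (-208 + (9 + 12²))² = (-208 + (9 + 144))² = (-208 + 153)² = (-55)² = 3025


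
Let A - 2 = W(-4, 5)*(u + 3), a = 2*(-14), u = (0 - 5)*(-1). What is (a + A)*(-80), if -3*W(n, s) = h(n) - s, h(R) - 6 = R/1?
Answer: 1440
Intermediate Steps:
h(R) = 6 + R (h(R) = 6 + R/1 = 6 + R*1 = 6 + R)
u = 5 (u = -5*(-1) = 5)
a = -28
W(n, s) = -2 - n/3 + s/3 (W(n, s) = -((6 + n) - s)/3 = -(6 + n - s)/3 = -2 - n/3 + s/3)
A = 10 (A = 2 + (-2 - ⅓*(-4) + (⅓)*5)*(5 + 3) = 2 + (-2 + 4/3 + 5/3)*8 = 2 + 1*8 = 2 + 8 = 10)
(a + A)*(-80) = (-28 + 10)*(-80) = -18*(-80) = 1440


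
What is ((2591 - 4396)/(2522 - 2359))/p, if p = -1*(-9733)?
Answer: -1805/1586479 ≈ -0.0011377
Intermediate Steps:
p = 9733
((2591 - 4396)/(2522 - 2359))/p = ((2591 - 4396)/(2522 - 2359))/9733 = -1805/163*(1/9733) = -1805*1/163*(1/9733) = -1805/163*1/9733 = -1805/1586479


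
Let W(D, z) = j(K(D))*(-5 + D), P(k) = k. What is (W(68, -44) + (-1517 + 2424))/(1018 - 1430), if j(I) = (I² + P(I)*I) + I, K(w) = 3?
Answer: -1115/206 ≈ -5.4126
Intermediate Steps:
j(I) = I + 2*I² (j(I) = (I² + I*I) + I = (I² + I²) + I = 2*I² + I = I + 2*I²)
W(D, z) = -105 + 21*D (W(D, z) = (3*(1 + 2*3))*(-5 + D) = (3*(1 + 6))*(-5 + D) = (3*7)*(-5 + D) = 21*(-5 + D) = -105 + 21*D)
(W(68, -44) + (-1517 + 2424))/(1018 - 1430) = ((-105 + 21*68) + (-1517 + 2424))/(1018 - 1430) = ((-105 + 1428) + 907)/(-412) = (1323 + 907)*(-1/412) = 2230*(-1/412) = -1115/206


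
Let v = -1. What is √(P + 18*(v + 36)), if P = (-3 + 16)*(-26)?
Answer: 2*√73 ≈ 17.088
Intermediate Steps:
P = -338 (P = 13*(-26) = -338)
√(P + 18*(v + 36)) = √(-338 + 18*(-1 + 36)) = √(-338 + 18*35) = √(-338 + 630) = √292 = 2*√73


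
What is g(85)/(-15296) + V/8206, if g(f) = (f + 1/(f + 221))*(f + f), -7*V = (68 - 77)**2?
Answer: -3740885047/3953847744 ≈ -0.94614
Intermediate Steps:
V = -81/7 (V = -(68 - 77)**2/7 = -1/7*(-9)**2 = -1/7*81 = -81/7 ≈ -11.571)
g(f) = 2*f*(f + 1/(221 + f)) (g(f) = (f + 1/(221 + f))*(2*f) = 2*f*(f + 1/(221 + f)))
g(85)/(-15296) + V/8206 = (2*85*(1 + 85**2 + 221*85)/(221 + 85))/(-15296) - 81/7/8206 = (2*85*(1 + 7225 + 18785)/306)*(-1/15296) - 81/7*1/8206 = (2*85*(1/306)*26011)*(-1/15296) - 81/57442 = (130055/9)*(-1/15296) - 81/57442 = -130055/137664 - 81/57442 = -3740885047/3953847744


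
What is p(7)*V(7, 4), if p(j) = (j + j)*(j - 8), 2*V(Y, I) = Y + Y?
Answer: -98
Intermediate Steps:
V(Y, I) = Y (V(Y, I) = (Y + Y)/2 = (2*Y)/2 = Y)
p(j) = 2*j*(-8 + j) (p(j) = (2*j)*(-8 + j) = 2*j*(-8 + j))
p(7)*V(7, 4) = (2*7*(-8 + 7))*7 = (2*7*(-1))*7 = -14*7 = -98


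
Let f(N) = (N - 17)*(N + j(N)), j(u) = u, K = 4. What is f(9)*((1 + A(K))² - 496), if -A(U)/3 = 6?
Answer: 29808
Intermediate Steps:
A(U) = -18 (A(U) = -3*6 = -18)
f(N) = 2*N*(-17 + N) (f(N) = (N - 17)*(N + N) = (-17 + N)*(2*N) = 2*N*(-17 + N))
f(9)*((1 + A(K))² - 496) = (2*9*(-17 + 9))*((1 - 18)² - 496) = (2*9*(-8))*((-17)² - 496) = -144*(289 - 496) = -144*(-207) = 29808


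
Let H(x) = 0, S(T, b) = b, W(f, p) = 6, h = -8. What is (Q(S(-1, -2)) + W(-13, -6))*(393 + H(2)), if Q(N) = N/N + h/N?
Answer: 4323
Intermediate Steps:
Q(N) = 1 - 8/N (Q(N) = N/N - 8/N = 1 - 8/N)
(Q(S(-1, -2)) + W(-13, -6))*(393 + H(2)) = ((-8 - 2)/(-2) + 6)*(393 + 0) = (-½*(-10) + 6)*393 = (5 + 6)*393 = 11*393 = 4323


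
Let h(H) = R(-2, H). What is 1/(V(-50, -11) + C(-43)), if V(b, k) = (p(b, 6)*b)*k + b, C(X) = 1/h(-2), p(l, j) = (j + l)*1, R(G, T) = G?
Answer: -2/48501 ≈ -4.1236e-5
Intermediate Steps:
h(H) = -2
p(l, j) = j + l
C(X) = -½ (C(X) = 1/(-2) = -½)
V(b, k) = b + b*k*(6 + b) (V(b, k) = ((6 + b)*b)*k + b = (b*(6 + b))*k + b = b*k*(6 + b) + b = b + b*k*(6 + b))
1/(V(-50, -11) + C(-43)) = 1/(-50*(1 - 11*(6 - 50)) - ½) = 1/(-50*(1 - 11*(-44)) - ½) = 1/(-50*(1 + 484) - ½) = 1/(-50*485 - ½) = 1/(-24250 - ½) = 1/(-48501/2) = -2/48501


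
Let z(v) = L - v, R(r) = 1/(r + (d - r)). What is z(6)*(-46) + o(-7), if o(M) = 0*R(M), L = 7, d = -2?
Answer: -46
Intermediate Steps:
R(r) = -½ (R(r) = 1/(r + (-2 - r)) = 1/(-2) = -½)
o(M) = 0 (o(M) = 0*(-½) = 0)
z(v) = 7 - v
z(6)*(-46) + o(-7) = (7 - 1*6)*(-46) + 0 = (7 - 6)*(-46) + 0 = 1*(-46) + 0 = -46 + 0 = -46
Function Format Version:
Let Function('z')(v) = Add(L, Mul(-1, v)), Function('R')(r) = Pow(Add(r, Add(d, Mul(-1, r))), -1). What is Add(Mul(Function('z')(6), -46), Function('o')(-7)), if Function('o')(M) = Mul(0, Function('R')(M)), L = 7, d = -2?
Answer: -46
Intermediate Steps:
Function('R')(r) = Rational(-1, 2) (Function('R')(r) = Pow(Add(r, Add(-2, Mul(-1, r))), -1) = Pow(-2, -1) = Rational(-1, 2))
Function('o')(M) = 0 (Function('o')(M) = Mul(0, Rational(-1, 2)) = 0)
Function('z')(v) = Add(7, Mul(-1, v))
Add(Mul(Function('z')(6), -46), Function('o')(-7)) = Add(Mul(Add(7, Mul(-1, 6)), -46), 0) = Add(Mul(Add(7, -6), -46), 0) = Add(Mul(1, -46), 0) = Add(-46, 0) = -46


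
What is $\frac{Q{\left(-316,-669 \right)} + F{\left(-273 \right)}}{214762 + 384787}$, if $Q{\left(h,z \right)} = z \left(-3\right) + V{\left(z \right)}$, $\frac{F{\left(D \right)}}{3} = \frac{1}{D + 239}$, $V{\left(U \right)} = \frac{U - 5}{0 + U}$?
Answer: $\frac{45672131}{13637341554} \approx 0.0033491$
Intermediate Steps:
$V{\left(U \right)} = \frac{-5 + U}{U}$
$F{\left(D \right)} = \frac{3}{239 + D}$ ($F{\left(D \right)} = \frac{3}{D + 239} = \frac{3}{239 + D}$)
$Q{\left(h,z \right)} = - 3 z + \frac{-5 + z}{z}$ ($Q{\left(h,z \right)} = z \left(-3\right) + \frac{-5 + z}{z} = - 3 z + \frac{-5 + z}{z}$)
$\frac{Q{\left(-316,-669 \right)} + F{\left(-273 \right)}}{214762 + 384787} = \frac{\left(1 - \frac{5}{-669} - -2007\right) + \frac{3}{239 - 273}}{214762 + 384787} = \frac{\left(1 - - \frac{5}{669} + 2007\right) + \frac{3}{-34}}{599549} = \left(\left(1 + \frac{5}{669} + 2007\right) + 3 \left(- \frac{1}{34}\right)\right) \frac{1}{599549} = \left(\frac{1343357}{669} - \frac{3}{34}\right) \frac{1}{599549} = \frac{45672131}{22746} \cdot \frac{1}{599549} = \frac{45672131}{13637341554}$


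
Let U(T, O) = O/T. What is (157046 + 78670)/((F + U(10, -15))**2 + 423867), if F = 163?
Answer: 942864/1799797 ≈ 0.52387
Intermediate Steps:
(157046 + 78670)/((F + U(10, -15))**2 + 423867) = (157046 + 78670)/((163 - 15/10)**2 + 423867) = 235716/((163 - 15*1/10)**2 + 423867) = 235716/((163 - 3/2)**2 + 423867) = 235716/((323/2)**2 + 423867) = 235716/(104329/4 + 423867) = 235716/(1799797/4) = 235716*(4/1799797) = 942864/1799797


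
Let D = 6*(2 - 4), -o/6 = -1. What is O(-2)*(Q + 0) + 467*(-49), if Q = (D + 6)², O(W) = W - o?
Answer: -23171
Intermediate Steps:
o = 6 (o = -6*(-1) = 6)
D = -12 (D = 6*(-2) = -12)
O(W) = -6 + W (O(W) = W - 1*6 = W - 6 = -6 + W)
Q = 36 (Q = (-12 + 6)² = (-6)² = 36)
O(-2)*(Q + 0) + 467*(-49) = (-6 - 2)*(36 + 0) + 467*(-49) = -8*36 - 22883 = -288 - 22883 = -23171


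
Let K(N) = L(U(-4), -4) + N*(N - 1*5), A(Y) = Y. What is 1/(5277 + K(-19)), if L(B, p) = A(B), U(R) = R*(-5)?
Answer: 1/5753 ≈ 0.00017382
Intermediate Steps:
U(R) = -5*R
L(B, p) = B
K(N) = 20 + N*(-5 + N) (K(N) = -5*(-4) + N*(N - 1*5) = 20 + N*(N - 5) = 20 + N*(-5 + N))
1/(5277 + K(-19)) = 1/(5277 + (20 + (-19)² - 5*(-19))) = 1/(5277 + (20 + 361 + 95)) = 1/(5277 + 476) = 1/5753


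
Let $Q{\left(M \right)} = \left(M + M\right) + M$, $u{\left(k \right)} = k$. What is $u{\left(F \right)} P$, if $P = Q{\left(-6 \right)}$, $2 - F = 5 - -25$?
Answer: $504$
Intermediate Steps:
$F = -28$ ($F = 2 - \left(5 - -25\right) = 2 - \left(5 + 25\right) = 2 - 30 = -28$)
$Q{\left(M \right)} = 3 M$ ($Q{\left(M \right)} = 2 M + M = 3 M$)
$P = -18$ ($P = 3 \left(-6\right) = -18$)
$u{\left(F \right)} P = \left(-28\right) \left(-18\right) = 504$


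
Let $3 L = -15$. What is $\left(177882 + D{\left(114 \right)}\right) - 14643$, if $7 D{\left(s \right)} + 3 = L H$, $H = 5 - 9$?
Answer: $\frac{1142690}{7} \approx 1.6324 \cdot 10^{5}$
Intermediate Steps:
$L = -5$ ($L = \frac{1}{3} \left(-15\right) = -5$)
$H = -4$
$D{\left(s \right)} = \frac{17}{7}$ ($D{\left(s \right)} = - \frac{3}{7} + \frac{\left(-5\right) \left(-4\right)}{7} = - \frac{3}{7} + \frac{1}{7} \cdot 20 = - \frac{3}{7} + \frac{20}{7} = \frac{17}{7}$)
$\left(177882 + D{\left(114 \right)}\right) - 14643 = \left(177882 + \frac{17}{7}\right) - 14643 = \frac{1245191}{7} - 14643 = \frac{1142690}{7}$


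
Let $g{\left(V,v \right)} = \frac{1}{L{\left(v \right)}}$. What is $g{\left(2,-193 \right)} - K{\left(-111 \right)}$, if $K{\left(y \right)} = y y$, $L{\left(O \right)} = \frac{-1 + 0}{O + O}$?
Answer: $-11935$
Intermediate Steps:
$L{\left(O \right)} = - \frac{1}{2 O}$
$K{\left(y \right)} = y^{2}$
$g{\left(V,v \right)} = - 2 v$ ($g{\left(V,v \right)} = \frac{1}{\left(- \frac{1}{2}\right) \frac{1}{v}} = - 2 v$)
$g{\left(2,-193 \right)} - K{\left(-111 \right)} = \left(-2\right) \left(-193\right) - \left(-111\right)^{2} = 386 - 12321 = -11935$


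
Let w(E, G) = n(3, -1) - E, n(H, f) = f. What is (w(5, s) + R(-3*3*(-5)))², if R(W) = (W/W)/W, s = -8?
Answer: 72361/2025 ≈ 35.734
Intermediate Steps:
w(E, G) = -1 - E
R(W) = 1/W
(w(5, s) + R(-3*3*(-5)))² = ((-1 - 1*5) + 1/(-3*3*(-5)))² = ((-1 - 5) + 1/(-9*(-5)))² = (-6 + 1/45)² = (-269/45)² = 72361/2025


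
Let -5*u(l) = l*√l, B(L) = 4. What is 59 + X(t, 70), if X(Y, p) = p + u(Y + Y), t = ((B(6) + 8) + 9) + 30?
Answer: 129 - 102*√102/5 ≈ -77.030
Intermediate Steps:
u(l) = -l^(3/2)/5 (u(l) = -l*√l/5 = -l^(3/2)/5)
t = 51 (t = ((4 + 8) + 9) + 30 = (12 + 9) + 30 = 21 + 30 = 51)
X(Y, p) = p - 2*√2*Y^(3/2)/5 (X(Y, p) = p - (Y + Y)^(3/2)/5 = p - 2*√2*Y^(3/2)/5)
59 + X(t, 70) = 59 + (70 - 2*√2*51^(3/2)/5) = 59 + (70 - 2*√2*51*√51/5) = 59 + (70 - 102*√102/5) = 129 - 102*√102/5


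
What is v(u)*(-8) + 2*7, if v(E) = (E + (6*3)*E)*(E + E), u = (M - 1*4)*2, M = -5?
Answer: -98482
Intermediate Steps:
u = -18 (u = (-5 - 1*4)*2 = (-5 - 4)*2 = -9*2 = -18)
v(E) = 38*E**2 (v(E) = (E + 18*E)*(2*E) = (19*E)*(2*E) = 38*E**2)
v(u)*(-8) + 2*7 = (38*(-18)**2)*(-8) + 2*7 = (38*324)*(-8) + 14 = 12312*(-8) + 14 = -98496 + 14 = -98482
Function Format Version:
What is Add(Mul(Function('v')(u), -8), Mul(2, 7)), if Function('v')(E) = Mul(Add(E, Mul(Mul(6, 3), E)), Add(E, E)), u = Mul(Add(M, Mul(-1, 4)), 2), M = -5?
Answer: -98482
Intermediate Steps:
u = -18 (u = Mul(Add(-5, Mul(-1, 4)), 2) = Mul(Add(-5, -4), 2) = Mul(-9, 2) = -18)
Function('v')(E) = Mul(38, Pow(E, 2)) (Function('v')(E) = Mul(Add(E, Mul(18, E)), Mul(2, E)) = Mul(Mul(19, E), Mul(2, E)) = Mul(38, Pow(E, 2)))
Add(Mul(Function('v')(u), -8), Mul(2, 7)) = Add(Mul(Mul(38, Pow(-18, 2)), -8), Mul(2, 7)) = Add(Mul(Mul(38, 324), -8), 14) = Add(Mul(12312, -8), 14) = Add(-98496, 14) = -98482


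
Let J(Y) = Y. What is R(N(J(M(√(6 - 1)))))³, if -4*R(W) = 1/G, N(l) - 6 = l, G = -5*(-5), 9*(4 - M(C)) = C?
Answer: -1/1000000 ≈ -1.0000e-6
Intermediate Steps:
M(C) = 4 - C/9
G = 25
N(l) = 6 + l
R(W) = -1/100 (R(W) = -¼/25 = -¼*1/25 = -1/100)
R(N(J(M(√(6 - 1)))))³ = (-1/100)³ = -1/1000000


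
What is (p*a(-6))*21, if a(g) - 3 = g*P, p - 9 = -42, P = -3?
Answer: -14553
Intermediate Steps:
p = -33 (p = 9 - 42 = -33)
a(g) = 3 - 3*g (a(g) = 3 + g*(-3) = 3 - 3*g)
(p*a(-6))*21 = -33*(3 - 3*(-6))*21 = -33*(3 + 18)*21 = -33*21*21 = -693*21 = -14553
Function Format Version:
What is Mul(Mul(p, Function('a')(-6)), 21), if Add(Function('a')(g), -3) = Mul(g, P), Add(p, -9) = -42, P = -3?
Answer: -14553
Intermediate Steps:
p = -33 (p = Add(9, -42) = -33)
Function('a')(g) = Add(3, Mul(-3, g)) (Function('a')(g) = Add(3, Mul(g, -3)) = Add(3, Mul(-3, g)))
Mul(Mul(p, Function('a')(-6)), 21) = Mul(Mul(-33, Add(3, Mul(-3, -6))), 21) = Mul(Mul(-33, Add(3, 18)), 21) = Mul(Mul(-33, 21), 21) = Mul(-693, 21) = -14553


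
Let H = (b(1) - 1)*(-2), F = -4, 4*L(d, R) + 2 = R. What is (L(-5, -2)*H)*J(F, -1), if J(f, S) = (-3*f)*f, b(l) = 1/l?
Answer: 0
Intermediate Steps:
L(d, R) = -1/2 + R/4
J(f, S) = -3*f**2
H = 0 (H = (1/1 - 1)*(-2) = (1 - 1)*(-2) = 0*(-2) = 0)
(L(-5, -2)*H)*J(F, -1) = ((-1/2 + (1/4)*(-2))*0)*(-3*(-4)**2) = ((-1/2 - 1/2)*0)*(-3*16) = -1*0*(-48) = 0*(-48) = 0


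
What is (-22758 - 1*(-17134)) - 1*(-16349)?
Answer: 10725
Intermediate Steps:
(-22758 - 1*(-17134)) - 1*(-16349) = (-22758 + 17134) + 16349 = -5624 + 16349 = 10725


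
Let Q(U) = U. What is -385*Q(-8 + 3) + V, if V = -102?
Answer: 1823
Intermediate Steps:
-385*Q(-8 + 3) + V = -385*(-8 + 3) - 102 = -385*(-5) - 102 = 1925 - 102 = 1823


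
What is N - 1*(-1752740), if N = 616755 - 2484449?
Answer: -114954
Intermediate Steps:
N = -1867694
N - 1*(-1752740) = -1867694 - 1*(-1752740) = -1867694 + 1752740 = -114954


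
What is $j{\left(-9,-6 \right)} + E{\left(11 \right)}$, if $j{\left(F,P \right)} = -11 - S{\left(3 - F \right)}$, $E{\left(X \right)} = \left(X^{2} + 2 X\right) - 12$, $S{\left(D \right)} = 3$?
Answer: $117$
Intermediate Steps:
$E{\left(X \right)} = -12 + X^{2} + 2 X$
$j{\left(F,P \right)} = -14$ ($j{\left(F,P \right)} = -11 - 3 = -14$)
$j{\left(-9,-6 \right)} + E{\left(11 \right)} = -14 + \left(-12 + 11^{2} + 2 \cdot 11\right) = -14 + \left(-12 + 121 + 22\right) = -14 + 131 = 117$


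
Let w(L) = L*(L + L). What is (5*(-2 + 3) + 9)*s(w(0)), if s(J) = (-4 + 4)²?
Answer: 0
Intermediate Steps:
w(L) = 2*L² (w(L) = L*(2*L) = 2*L²)
s(J) = 0 (s(J) = 0² = 0)
(5*(-2 + 3) + 9)*s(w(0)) = (5*(-2 + 3) + 9)*0 = (5*1 + 9)*0 = (5 + 9)*0 = 14*0 = 0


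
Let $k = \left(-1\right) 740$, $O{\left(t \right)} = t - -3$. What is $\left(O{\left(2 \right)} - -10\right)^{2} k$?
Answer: $-166500$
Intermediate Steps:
$O{\left(t \right)} = 3 + t$ ($O{\left(t \right)} = t + 3 = 3 + t$)
$k = -740$
$\left(O{\left(2 \right)} - -10\right)^{2} k = \left(\left(3 + 2\right) - -10\right)^{2} \left(-740\right) = \left(5 + 10\right)^{2} \left(-740\right) = 15^{2} \left(-740\right) = 225 \left(-740\right) = -166500$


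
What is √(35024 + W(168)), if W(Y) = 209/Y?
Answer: √247138122/84 ≈ 187.15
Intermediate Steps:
√(35024 + W(168)) = √(35024 + 209/168) = √(5884241/168) = √247138122/84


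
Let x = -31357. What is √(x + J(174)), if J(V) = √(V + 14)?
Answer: √(-31357 + 2*√47) ≈ 177.04*I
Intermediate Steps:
J(V) = √(14 + V)
√(x + J(174)) = √(-31357 + √(14 + 174)) = √(-31357 + √188) = √(-31357 + 2*√47)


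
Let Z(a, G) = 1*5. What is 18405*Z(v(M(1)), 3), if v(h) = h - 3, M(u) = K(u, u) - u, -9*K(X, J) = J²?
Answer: 92025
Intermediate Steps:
K(X, J) = -J²/9
M(u) = -u - u²/9 (M(u) = -u²/9 - u = -u - u²/9)
v(h) = -3 + h
Z(a, G) = 5
18405*Z(v(M(1)), 3) = 18405*5 = 92025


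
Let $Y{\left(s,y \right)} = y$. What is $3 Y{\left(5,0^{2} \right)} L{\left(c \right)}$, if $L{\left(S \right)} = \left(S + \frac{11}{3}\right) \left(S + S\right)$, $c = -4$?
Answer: $0$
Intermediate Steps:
$L{\left(S \right)} = 2 S \left(\frac{11}{3} + S\right)$ ($L{\left(S \right)} = \left(S + 11 \cdot \frac{1}{3}\right) 2 S = \left(S + \frac{11}{3}\right) 2 S = \left(\frac{11}{3} + S\right) 2 S = 2 S \left(\frac{11}{3} + S\right)$)
$3 Y{\left(5,0^{2} \right)} L{\left(c \right)} = 3 \cdot 0^{2} \cdot \frac{2}{3} \left(-4\right) \left(11 + 3 \left(-4\right)\right) = 3 \cdot 0 \cdot \frac{2}{3} \left(-4\right) \left(11 - 12\right) = 0 \cdot \frac{2}{3} \left(-4\right) \left(-1\right) = 0 \cdot \frac{8}{3} = 0$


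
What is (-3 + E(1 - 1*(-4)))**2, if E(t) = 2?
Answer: 1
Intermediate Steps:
(-3 + E(1 - 1*(-4)))**2 = (-3 + 2)**2 = (-1)**2 = 1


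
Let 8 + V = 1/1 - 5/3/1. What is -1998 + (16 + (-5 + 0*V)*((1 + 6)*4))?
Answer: -2122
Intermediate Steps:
V = -26/3 (V = -8 + (1/1 - 5/3/1) = -8 + (1*1 - 5*1/3*1) = -8 + (1 - 5/3*1) = -8 + (1 - 5/3) = -8 - 2/3 = -26/3 ≈ -8.6667)
-1998 + (16 + (-5 + 0*V)*((1 + 6)*4)) = -1998 + (16 + (-5 + 0*(-26/3))*((1 + 6)*4)) = -1998 + (16 + (-5 + 0)*(7*4)) = -1998 + (16 - 5*28) = -1998 + (16 - 140) = -1998 - 124 = -2122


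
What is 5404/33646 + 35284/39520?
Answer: 175091443/166211240 ≈ 1.0534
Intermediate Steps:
5404/33646 + 35284/39520 = 5404*(1/33646) + 35284*(1/39520) = 2702/16823 + 8821/9880 = 175091443/166211240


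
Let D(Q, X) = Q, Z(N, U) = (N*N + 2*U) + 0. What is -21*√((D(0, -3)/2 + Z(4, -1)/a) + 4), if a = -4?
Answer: -21*√2/2 ≈ -14.849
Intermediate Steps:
Z(N, U) = N² + 2*U (Z(N, U) = (N² + 2*U) + 0 = N² + 2*U)
-21*√((D(0, -3)/2 + Z(4, -1)/a) + 4) = -21*√((0/2 + (4² + 2*(-1))/(-4)) + 4) = -21*√((0*(½) + (16 - 2)*(-¼)) + 4) = -21*√((0 + 14*(-¼)) + 4) = -21*√((0 - 7/2) + 4) = -21*√(-7/2 + 4) = -21*√2/2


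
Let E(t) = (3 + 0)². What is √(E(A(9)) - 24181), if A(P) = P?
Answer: 2*I*√6043 ≈ 155.47*I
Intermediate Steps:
E(t) = 9 (E(t) = 3² = 9)
√(E(A(9)) - 24181) = √(9 - 24181) = √(-24172) = 2*I*√6043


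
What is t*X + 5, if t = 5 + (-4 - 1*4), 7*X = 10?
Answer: 5/7 ≈ 0.71429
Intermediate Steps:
X = 10/7 (X = (⅐)*10 = 10/7 ≈ 1.4286)
t = -3 (t = 5 + (-4 - 4) = 5 - 8 = -3)
t*X + 5 = -3*10/7 + 5 = -30/7 + 5 = 5/7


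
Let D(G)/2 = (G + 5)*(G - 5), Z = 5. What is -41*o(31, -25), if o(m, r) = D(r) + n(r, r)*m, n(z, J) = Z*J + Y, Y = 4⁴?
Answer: -215701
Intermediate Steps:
D(G) = 2*(-5 + G)*(5 + G) (D(G) = 2*((G + 5)*(G - 5)) = 2*((5 + G)*(-5 + G)) = 2*((-5 + G)*(5 + G)) = 2*(-5 + G)*(5 + G))
Y = 256
n(z, J) = 256 + 5*J (n(z, J) = 5*J + 256 = 256 + 5*J)
o(m, r) = -50 + 2*r² + m*(256 + 5*r) (o(m, r) = (-50 + 2*r²) + (256 + 5*r)*m = (-50 + 2*r²) + m*(256 + 5*r) = -50 + 2*r² + m*(256 + 5*r))
-41*o(31, -25) = -41*(-50 + 2*(-25)² + 31*(256 + 5*(-25))) = -41*(-50 + 2*625 + 31*(256 - 125)) = -41*(-50 + 1250 + 31*131) = -41*(-50 + 1250 + 4061) = -41*5261 = -215701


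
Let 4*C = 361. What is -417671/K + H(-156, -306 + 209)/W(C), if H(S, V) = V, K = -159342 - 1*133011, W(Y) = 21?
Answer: -2176350/682157 ≈ -3.1904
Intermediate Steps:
C = 361/4 (C = (1/4)*361 = 361/4 ≈ 90.250)
K = -292353 (K = -159342 - 133011 = -292353)
-417671/K + H(-156, -306 + 209)/W(C) = -417671/(-292353) + (-306 + 209)/21 = -417671*(-1/292353) - 97*1/21 = 417671/292353 - 97/21 = -2176350/682157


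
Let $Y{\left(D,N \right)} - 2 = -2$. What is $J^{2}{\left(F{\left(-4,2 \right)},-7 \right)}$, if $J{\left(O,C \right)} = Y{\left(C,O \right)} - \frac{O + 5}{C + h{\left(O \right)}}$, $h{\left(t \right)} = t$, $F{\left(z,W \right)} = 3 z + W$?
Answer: $\frac{25}{289} \approx 0.086505$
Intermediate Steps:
$F{\left(z,W \right)} = W + 3 z$
$Y{\left(D,N \right)} = 0$ ($Y{\left(D,N \right)} = 2 - 2 = 0$)
$J{\left(O,C \right)} = - \frac{5 + O}{C + O}$ ($J{\left(O,C \right)} = 0 - \frac{O + 5}{C + O} = 0 - \frac{5 + O}{C + O} = - \frac{5 + O}{C + O}$)
$J^{2}{\left(F{\left(-4,2 \right)},-7 \right)} = \left(\frac{-5 - \left(2 + 3 \left(-4\right)\right)}{-7 + \left(2 + 3 \left(-4\right)\right)}\right)^{2} = \left(\frac{-5 - \left(2 - 12\right)}{-7 + \left(2 - 12\right)}\right)^{2} = \left(\frac{-5 - -10}{-7 - 10}\right)^{2} = \left(\frac{-5 + 10}{-17}\right)^{2} = \left(\left(- \frac{1}{17}\right) 5\right)^{2} = \left(- \frac{5}{17}\right)^{2} = \frac{25}{289}$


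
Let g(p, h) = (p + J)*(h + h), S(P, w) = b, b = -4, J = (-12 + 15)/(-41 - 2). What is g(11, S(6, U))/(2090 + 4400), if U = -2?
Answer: -376/27907 ≈ -0.013473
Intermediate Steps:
J = -3/43 (J = 3/(-43) = 3*(-1/43) = -3/43 ≈ -0.069767)
S(P, w) = -4
g(p, h) = 2*h*(-3/43 + p) (g(p, h) = (p - 3/43)*(h + h) = (-3/43 + p)*(2*h) = 2*h*(-3/43 + p))
g(11, S(6, U))/(2090 + 4400) = ((2/43)*(-4)*(-3 + 43*11))/(2090 + 4400) = ((2/43)*(-4)*(-3 + 473))/6490 = ((2/43)*(-4)*470)*(1/6490) = -3760/43*1/6490 = -376/27907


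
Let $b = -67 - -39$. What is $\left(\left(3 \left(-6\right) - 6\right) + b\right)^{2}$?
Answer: $2704$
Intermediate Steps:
$b = -28$ ($b = -67 + 39 = -28$)
$\left(\left(3 \left(-6\right) - 6\right) + b\right)^{2} = \left(\left(3 \left(-6\right) - 6\right) - 28\right)^{2} = \left(\left(-18 - 6\right) - 28\right)^{2} = \left(-24 - 28\right)^{2} = \left(-52\right)^{2} = 2704$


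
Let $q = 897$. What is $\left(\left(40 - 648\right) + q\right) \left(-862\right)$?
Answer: $-249118$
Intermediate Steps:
$\left(\left(40 - 648\right) + q\right) \left(-862\right) = \left(\left(40 - 648\right) + 897\right) \left(-862\right) = \left(-608 + 897\right) \left(-862\right) = 289 \left(-862\right) = -249118$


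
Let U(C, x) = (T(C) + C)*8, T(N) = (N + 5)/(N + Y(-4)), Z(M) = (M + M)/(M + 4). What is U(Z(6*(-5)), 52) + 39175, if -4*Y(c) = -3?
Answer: 81052405/2067 ≈ 39213.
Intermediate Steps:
Y(c) = 3/4 (Y(c) = -1/4*(-3) = 3/4)
Z(M) = 2*M/(4 + M) (Z(M) = (2*M)/(4 + M) = 2*M/(4 + M))
T(N) = (5 + N)/(3/4 + N) (T(N) = (N + 5)/(N + 3/4) = (5 + N)/(3/4 + N))
U(C, x) = 8*C + 32*(5 + C)/(3 + 4*C) (U(C, x) = (4*(5 + C)/(3 + 4*C) + C)*8 = (C + 4*(5 + C)/(3 + 4*C))*8 = 8*C + 32*(5 + C)/(3 + 4*C))
U(Z(6*(-5)), 52) + 39175 = 8*(20 + 4*(2*(6*(-5))/(4 + 6*(-5)))**2 + 7*(2*(6*(-5))/(4 + 6*(-5))))/(3 + 4*(2*(6*(-5))/(4 + 6*(-5)))) + 39175 = 8*(20 + 4*(2*(-30)/(4 - 30))**2 + 7*(2*(-30)/(4 - 30)))/(3 + 4*(2*(-30)/(4 - 30))) + 39175 = 8*(20 + 4*(2*(-30)/(-26))**2 + 7*(2*(-30)/(-26)))/(3 + 4*(2*(-30)/(-26))) + 39175 = 8*(20 + 4*(2*(-30)*(-1/26))**2 + 7*(2*(-30)*(-1/26)))/(3 + 4*(2*(-30)*(-1/26))) + 39175 = 8*(20 + 4*(30/13)**2 + 7*(30/13))/(3 + 4*(30/13)) + 39175 = 8*(20 + 4*(900/169) + 210/13)/(3 + 120/13) + 39175 = 8*(20 + 3600/169 + 210/13)/(159/13) + 39175 = 8*(13/159)*(9710/169) + 39175 = 77680/2067 + 39175 = 81052405/2067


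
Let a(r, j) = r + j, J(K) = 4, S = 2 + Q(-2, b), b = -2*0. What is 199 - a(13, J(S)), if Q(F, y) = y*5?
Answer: 182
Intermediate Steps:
b = 0
Q(F, y) = 5*y
S = 2 (S = 2 + 5*0 = 2 + 0 = 2)
a(r, j) = j + r
199 - a(13, J(S)) = 199 - (4 + 13) = 199 - 1*17 = 199 - 17 = 182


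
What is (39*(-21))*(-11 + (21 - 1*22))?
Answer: 9828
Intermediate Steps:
(39*(-21))*(-11 + (21 - 1*22)) = -819*(-11 + (21 - 22)) = -819*(-11 - 1) = -819*(-12) = 9828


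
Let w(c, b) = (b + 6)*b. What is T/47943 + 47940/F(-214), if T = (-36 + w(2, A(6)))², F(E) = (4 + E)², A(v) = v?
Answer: 623159/559335 ≈ 1.1141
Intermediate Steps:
w(c, b) = b*(6 + b) (w(c, b) = (6 + b)*b = b*(6 + b))
T = 1296 (T = (-36 + 6*(6 + 6))² = (-36 + 6*12)² = (-36 + 72)² = 36² = 1296)
T/47943 + 47940/F(-214) = 1296/47943 + 47940/((4 - 214)²) = 1296*(1/47943) + 47940/((-210)²) = 144/5327 + 47940/44100 = 144/5327 + 47940*(1/44100) = 144/5327 + 799/735 = 623159/559335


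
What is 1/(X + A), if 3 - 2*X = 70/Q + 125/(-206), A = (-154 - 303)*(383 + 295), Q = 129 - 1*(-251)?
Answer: -1957/606365273 ≈ -3.2274e-6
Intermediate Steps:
Q = 380 (Q = 129 + 251 = 380)
A = -309846 (A = -457*678 = -309846)
X = 3349/1957 (X = 3/2 - (70/380 + 125/(-206))/2 = 3/2 - (70*(1/380) + 125*(-1/206))/2 = 3/2 - (7/38 - 125/206)/2 = 3/2 - 1/2*(-827/1957) = 3/2 + 827/3914 = 3349/1957 ≈ 1.7113)
1/(X + A) = 1/(3349/1957 - 309846) = 1/(-606365273/1957) = -1957/606365273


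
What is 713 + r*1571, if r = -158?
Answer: -247505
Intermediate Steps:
713 + r*1571 = 713 - 158*1571 = 713 - 248218 = -247505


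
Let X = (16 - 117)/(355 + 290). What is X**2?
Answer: 10201/416025 ≈ 0.024520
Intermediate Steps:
X = -101/645 ≈ -0.15659
X**2 = (-101/645)**2 = 10201/416025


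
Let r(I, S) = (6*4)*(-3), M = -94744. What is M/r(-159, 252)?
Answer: 11843/9 ≈ 1315.9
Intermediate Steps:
r(I, S) = -72 (r(I, S) = 24*(-3) = -72)
M/r(-159, 252) = -94744/(-72) = -94744*(-1/72) = 11843/9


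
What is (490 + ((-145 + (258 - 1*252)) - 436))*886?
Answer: -75310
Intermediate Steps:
(490 + ((-145 + (258 - 1*252)) - 436))*886 = (490 + ((-145 + (258 - 252)) - 436))*886 = (490 + ((-145 + 6) - 436))*886 = (490 + (-139 - 436))*886 = (490 - 575)*886 = -85*886 = -75310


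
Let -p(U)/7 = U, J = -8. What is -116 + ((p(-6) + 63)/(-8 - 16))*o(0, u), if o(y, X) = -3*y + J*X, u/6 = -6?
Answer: -1376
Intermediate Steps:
p(U) = -7*U
u = -36 (u = 6*(-6) = -36)
o(y, X) = -8*X - 3*y (o(y, X) = -3*y - 8*X = -8*X - 3*y)
-116 + ((p(-6) + 63)/(-8 - 16))*o(0, u) = -116 + ((-7*(-6) + 63)/(-8 - 16))*(-8*(-36) - 3*0) = -116 + ((42 + 63)/(-24))*(288 + 0) = -116 + (105*(-1/24))*288 = -116 - 35/8*288 = -116 - 1260 = -1376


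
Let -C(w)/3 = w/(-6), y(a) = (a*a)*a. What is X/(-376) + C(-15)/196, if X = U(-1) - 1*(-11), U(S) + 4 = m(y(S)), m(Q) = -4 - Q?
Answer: -901/18424 ≈ -0.048904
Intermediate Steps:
y(a) = a**3 (y(a) = a**2*a = a**3)
U(S) = -8 - S**3 (U(S) = -4 + (-4 - S**3) = -8 - S**3)
X = 4 (X = (-8 - 1*(-1)**3) - 1*(-11) = (-8 - 1*(-1)) + 11 = (-8 + 1) + 11 = -7 + 11 = 4)
C(w) = w/2 (C(w) = -3*w/(-6) = -3*w*(-1)/6 = -(-1)*w/2 = w/2)
X/(-376) + C(-15)/196 = 4/(-376) + ((1/2)*(-15))/196 = 4*(-1/376) - 15/2*1/196 = -1/94 - 15/392 = -901/18424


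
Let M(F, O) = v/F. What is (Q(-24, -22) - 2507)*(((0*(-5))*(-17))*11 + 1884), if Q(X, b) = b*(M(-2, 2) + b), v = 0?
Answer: -3811332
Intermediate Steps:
M(F, O) = 0 (M(F, O) = 0/F = 0)
Q(X, b) = b² (Q(X, b) = b*(0 + b) = b*b = b²)
(Q(-24, -22) - 2507)*(((0*(-5))*(-17))*11 + 1884) = ((-22)² - 2507)*(((0*(-5))*(-17))*11 + 1884) = (484 - 2507)*((0*(-17))*11 + 1884) = -2023*(0*11 + 1884) = -2023*(0 + 1884) = -2023*1884 = -3811332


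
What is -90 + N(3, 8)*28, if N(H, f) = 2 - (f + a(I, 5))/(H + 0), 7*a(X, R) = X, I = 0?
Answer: -326/3 ≈ -108.67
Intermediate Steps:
a(X, R) = X/7
N(H, f) = 2 - f/H (N(H, f) = 2 - (f + (⅐)*0)/(H + 0) = 2 - (f + 0)/H = 2 - f/H)
-90 + N(3, 8)*28 = -90 + (2 - 1*8/3)*28 = -90 + (2 - 1*8*⅓)*28 = -90 + (2 - 8/3)*28 = -90 - ⅔*28 = -90 - 56/3 = -326/3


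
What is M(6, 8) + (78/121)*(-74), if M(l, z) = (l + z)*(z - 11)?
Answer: -10854/121 ≈ -89.703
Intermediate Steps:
M(l, z) = (-11 + z)*(l + z) (M(l, z) = (l + z)*(-11 + z) = (-11 + z)*(l + z))
M(6, 8) + (78/121)*(-74) = (8² - 11*6 - 11*8 + 6*8) + (78/121)*(-74) = (64 - 66 - 88 + 48) + (78*(1/121))*(-74) = -42 + (78/121)*(-74) = -42 - 5772/121 = -10854/121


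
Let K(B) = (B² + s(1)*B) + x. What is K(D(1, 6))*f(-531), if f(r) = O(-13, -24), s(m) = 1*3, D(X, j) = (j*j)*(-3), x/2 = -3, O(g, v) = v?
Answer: -272016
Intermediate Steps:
x = -6 (x = 2*(-3) = -6)
D(X, j) = -3*j² (D(X, j) = j²*(-3) = -3*j²)
s(m) = 3
K(B) = -6 + B² + 3*B (K(B) = (B² + 3*B) - 6 = -6 + B² + 3*B)
f(r) = -24
K(D(1, 6))*f(-531) = (-6 + (-3*6²)² + 3*(-3*6²))*(-24) = (-6 + (-3*36)² + 3*(-3*36))*(-24) = (-6 + (-108)² + 3*(-108))*(-24) = (-6 + 11664 - 324)*(-24) = 11334*(-24) = -272016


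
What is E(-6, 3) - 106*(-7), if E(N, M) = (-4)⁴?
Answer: 998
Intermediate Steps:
E(N, M) = 256
E(-6, 3) - 106*(-7) = 256 - 106*(-7) = 256 + 742 = 998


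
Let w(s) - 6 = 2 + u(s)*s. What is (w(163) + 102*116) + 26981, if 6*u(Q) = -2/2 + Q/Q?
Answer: 38821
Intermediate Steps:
u(Q) = 0 (u(Q) = (-2/2 + Q/Q)/6 = (-2*½ + 1)/6 = (-1 + 1)/6 = (⅙)*0 = 0)
w(s) = 8 (w(s) = 6 + (2 + 0*s) = 6 + (2 + 0) = 6 + 2 = 8)
(w(163) + 102*116) + 26981 = (8 + 102*116) + 26981 = (8 + 11832) + 26981 = 11840 + 26981 = 38821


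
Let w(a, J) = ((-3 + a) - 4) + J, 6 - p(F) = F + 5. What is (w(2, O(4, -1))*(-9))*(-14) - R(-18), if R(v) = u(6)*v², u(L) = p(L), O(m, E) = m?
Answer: 1494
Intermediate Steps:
p(F) = 1 - F (p(F) = 6 - (F + 5) = 6 - (5 + F) = 6 + (-5 - F) = 1 - F)
u(L) = 1 - L
w(a, J) = -7 + J + a (w(a, J) = (-7 + a) + J = -7 + J + a)
R(v) = -5*v² (R(v) = (1 - 1*6)*v² = (1 - 6)*v² = -5*v²)
(w(2, O(4, -1))*(-9))*(-14) - R(-18) = ((-7 + 4 + 2)*(-9))*(-14) - (-5)*(-18)² = -1*(-9)*(-14) - (-5)*324 = 9*(-14) - 1*(-1620) = -126 + 1620 = 1494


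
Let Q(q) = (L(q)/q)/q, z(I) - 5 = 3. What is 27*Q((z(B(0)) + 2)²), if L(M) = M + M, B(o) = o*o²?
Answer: 27/50 ≈ 0.54000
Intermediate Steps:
B(o) = o³
L(M) = 2*M
z(I) = 8 (z(I) = 5 + 3 = 8)
Q(q) = 2/q (Q(q) = ((2*q)/q)/q = 2/q)
27*Q((z(B(0)) + 2)²) = 27*(2/((8 + 2)²)) = 27*(2/(10²)) = 27*(2/100) = 27*(2*(1/100)) = 27*(1/50) = 27/50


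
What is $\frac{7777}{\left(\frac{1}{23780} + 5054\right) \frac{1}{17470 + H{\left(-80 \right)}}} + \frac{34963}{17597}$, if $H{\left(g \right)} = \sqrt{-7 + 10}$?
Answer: $\frac{56857477158427923}{2114879977237} + \frac{184937060 \sqrt{3}}{120184121} \approx 26887.0$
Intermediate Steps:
$H{\left(g \right)} = \sqrt{3}$
$\frac{7777}{\left(\frac{1}{23780} + 5054\right) \frac{1}{17470 + H{\left(-80 \right)}}} + \frac{34963}{17597} = \frac{7777}{\left(\frac{1}{23780} + 5054\right) \frac{1}{17470 + \sqrt{3}}} + \frac{34963}{17597} = \frac{7777}{\left(\frac{1}{23780} + 5054\right) \frac{1}{17470 + \sqrt{3}}} + 34963 \cdot \frac{1}{17597} = \frac{7777}{\frac{120184121}{23780} \frac{1}{17470 + \sqrt{3}}} + \frac{34963}{17597} = 7777 \left(\frac{415436600}{120184121} + \frac{23780 \sqrt{3}}{120184121}\right) + \frac{34963}{17597} = \left(\frac{3230850438200}{120184121} + \frac{184937060 \sqrt{3}}{120184121}\right) + \frac{34963}{17597} = \frac{56857477158427923}{2114879977237} + \frac{184937060 \sqrt{3}}{120184121}$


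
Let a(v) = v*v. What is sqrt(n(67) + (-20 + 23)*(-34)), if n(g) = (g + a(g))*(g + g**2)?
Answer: sqrt(20757034) ≈ 4556.0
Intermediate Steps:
a(v) = v**2
n(g) = (g + g**2)**2 (n(g) = (g + g**2)*(g + g**2) = (g + g**2)**2)
sqrt(n(67) + (-20 + 23)*(-34)) = sqrt(67**2*(1 + 67**2 + 2*67) + (-20 + 23)*(-34)) = sqrt(4489*(1 + 4489 + 134) + 3*(-34)) = sqrt(4489*4624 - 102) = sqrt(20757136 - 102) = sqrt(20757034)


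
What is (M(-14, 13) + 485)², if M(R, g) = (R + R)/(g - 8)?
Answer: 5745609/25 ≈ 2.2982e+5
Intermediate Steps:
M(R, g) = 2*R/(-8 + g) (M(R, g) = (2*R)/(-8 + g) = 2*R/(-8 + g))
(M(-14, 13) + 485)² = (2*(-14)/(-8 + 13) + 485)² = (2*(-14)/5 + 485)² = (2*(-14)*(⅕) + 485)² = (-28/5 + 485)² = (2397/5)² = 5745609/25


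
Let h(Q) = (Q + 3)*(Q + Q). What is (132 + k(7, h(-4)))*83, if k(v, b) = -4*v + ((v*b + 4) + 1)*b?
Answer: 49136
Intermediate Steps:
h(Q) = 2*Q*(3 + Q) (h(Q) = (3 + Q)*(2*Q) = 2*Q*(3 + Q))
k(v, b) = -4*v + b*(5 + b*v) (k(v, b) = -4*v + ((b*v + 4) + 1)*b = -4*v + ((4 + b*v) + 1)*b = -4*v + (5 + b*v)*b = -4*v + b*(5 + b*v))
(132 + k(7, h(-4)))*83 = (132 + (-4*7 + 5*(2*(-4)*(3 - 4)) + 7*(2*(-4)*(3 - 4))²))*83 = (132 + (-28 + 5*(2*(-4)*(-1)) + 7*(2*(-4)*(-1))²))*83 = (132 + (-28 + 5*8 + 7*8²))*83 = (132 + (-28 + 40 + 7*64))*83 = (132 + (-28 + 40 + 448))*83 = (132 + 460)*83 = 592*83 = 49136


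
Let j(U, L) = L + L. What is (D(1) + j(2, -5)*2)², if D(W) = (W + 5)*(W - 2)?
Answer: 676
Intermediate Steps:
j(U, L) = 2*L
D(W) = (-2 + W)*(5 + W) (D(W) = (5 + W)*(-2 + W) = (-2 + W)*(5 + W))
(D(1) + j(2, -5)*2)² = ((-10 + 1² + 3*1) + (2*(-5))*2)² = ((-10 + 1 + 3) - 10*2)² = (-6 - 20)² = (-26)² = 676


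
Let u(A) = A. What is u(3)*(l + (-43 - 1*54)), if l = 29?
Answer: -204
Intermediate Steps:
u(3)*(l + (-43 - 1*54)) = 3*(29 + (-43 - 1*54)) = 3*(29 + (-43 - 54)) = 3*(29 - 97) = 3*(-68) = -204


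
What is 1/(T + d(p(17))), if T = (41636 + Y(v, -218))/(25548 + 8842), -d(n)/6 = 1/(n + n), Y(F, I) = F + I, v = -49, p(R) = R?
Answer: 584630/600103 ≈ 0.97422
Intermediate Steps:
d(n) = -3/n (d(n) = -6/(n + n) = -6*1/(2*n) = -3/n)
T = 41369/34390 (T = (41636 + (-49 - 218))/(25548 + 8842) = (41636 - 267)/34390 = 41369*(1/34390) = 41369/34390 ≈ 1.2029)
1/(T + d(p(17))) = 1/(41369/34390 - 3/17) = 1/(600103/584630) = 584630/600103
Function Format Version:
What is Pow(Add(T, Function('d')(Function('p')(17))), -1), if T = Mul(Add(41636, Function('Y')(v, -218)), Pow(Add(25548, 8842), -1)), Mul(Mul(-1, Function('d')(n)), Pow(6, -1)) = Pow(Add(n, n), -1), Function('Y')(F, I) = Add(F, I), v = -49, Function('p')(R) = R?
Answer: Rational(584630, 600103) ≈ 0.97422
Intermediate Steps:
Function('d')(n) = Mul(-3, Pow(n, -1)) (Function('d')(n) = Mul(-6, Pow(Add(n, n), -1)) = Mul(-6, Pow(Mul(2, n), -1)) = Mul(-6, Mul(Rational(1, 2), Pow(n, -1))) = Mul(-3, Pow(n, -1)))
T = Rational(41369, 34390) (T = Mul(Add(41636, Add(-49, -218)), Pow(Add(25548, 8842), -1)) = Mul(Add(41636, -267), Pow(34390, -1)) = Mul(41369, Rational(1, 34390)) = Rational(41369, 34390) ≈ 1.2029)
Pow(Add(T, Function('d')(Function('p')(17))), -1) = Pow(Add(Rational(41369, 34390), Mul(-3, Pow(17, -1))), -1) = Pow(Add(Rational(41369, 34390), Mul(-3, Rational(1, 17))), -1) = Pow(Add(Rational(41369, 34390), Rational(-3, 17)), -1) = Pow(Rational(600103, 584630), -1) = Rational(584630, 600103)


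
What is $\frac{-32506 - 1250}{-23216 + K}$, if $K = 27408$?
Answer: $- \frac{8439}{1048} \approx -8.0525$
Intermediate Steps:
$\frac{-32506 - 1250}{-23216 + K} = \frac{-32506 - 1250}{-23216 + 27408} = - \frac{33756}{4192} = \left(-33756\right) \frac{1}{4192} = - \frac{8439}{1048}$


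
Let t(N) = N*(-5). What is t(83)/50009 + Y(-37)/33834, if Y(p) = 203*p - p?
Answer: -193904188/846002253 ≈ -0.22920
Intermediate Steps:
t(N) = -5*N
Y(p) = 202*p
t(83)/50009 + Y(-37)/33834 = -5*83/50009 + (202*(-37))/33834 = -415*1/50009 - 7474*1/33834 = -415/50009 - 3737/16917 = -193904188/846002253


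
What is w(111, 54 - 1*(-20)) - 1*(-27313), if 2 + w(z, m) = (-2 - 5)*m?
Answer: 26793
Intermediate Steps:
w(z, m) = -2 - 7*m (w(z, m) = -2 + (-2 - 5)*m = -2 - 7*m)
w(111, 54 - 1*(-20)) - 1*(-27313) = (-2 - 7*(54 - 1*(-20))) - 1*(-27313) = (-2 - 7*(54 + 20)) + 27313 = (-2 - 7*74) + 27313 = (-2 - 518) + 27313 = -520 + 27313 = 26793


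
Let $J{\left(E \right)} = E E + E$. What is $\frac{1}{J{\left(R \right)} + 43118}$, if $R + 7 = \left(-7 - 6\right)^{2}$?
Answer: $\frac{1}{69524} \approx 1.4384 \cdot 10^{-5}$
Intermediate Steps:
$R = 162$ ($R = -7 + \left(-7 - 6\right)^{2} = -7 + \left(-13\right)^{2} = -7 + 169 = 162$)
$J{\left(E \right)} = E + E^{2}$ ($J{\left(E \right)} = E^{2} + E = E + E^{2}$)
$\frac{1}{J{\left(R \right)} + 43118} = \frac{1}{162 \left(1 + 162\right) + 43118} = \frac{1}{162 \cdot 163 + 43118} = \frac{1}{26406 + 43118} = \frac{1}{69524}$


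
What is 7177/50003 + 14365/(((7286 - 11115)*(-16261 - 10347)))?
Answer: 731925636759/5094407246096 ≈ 0.14367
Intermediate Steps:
7177/50003 + 14365/(((7286 - 11115)*(-16261 - 10347))) = 7177*(1/50003) + 14365/((-3829*(-26608))) = 7177/50003 + 14365/101882032 = 731925636759/5094407246096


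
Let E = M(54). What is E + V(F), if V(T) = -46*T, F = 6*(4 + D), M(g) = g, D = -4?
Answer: 54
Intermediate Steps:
E = 54
F = 0 (F = 6*(4 - 4) = 6*0 = 0)
E + V(F) = 54 - 46*0 = 54 + 0 = 54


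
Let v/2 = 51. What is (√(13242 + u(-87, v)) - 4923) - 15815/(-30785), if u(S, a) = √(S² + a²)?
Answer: -30307748/6157 + √(13242 + 3*√1997) ≈ -4806.8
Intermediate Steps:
v = 102 (v = 2*51 = 102)
(√(13242 + u(-87, v)) - 4923) - 15815/(-30785) = (√(13242 + √((-87)² + 102²)) - 4923) - 15815/(-30785) = (√(13242 + √(7569 + 10404)) - 4923) - 15815*(-1/30785) = (√(13242 + √17973) - 4923) + 3163/6157 = (√(13242 + 3*√1997) - 4923) + 3163/6157 = (-4923 + √(13242 + 3*√1997)) + 3163/6157 = -30307748/6157 + √(13242 + 3*√1997)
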